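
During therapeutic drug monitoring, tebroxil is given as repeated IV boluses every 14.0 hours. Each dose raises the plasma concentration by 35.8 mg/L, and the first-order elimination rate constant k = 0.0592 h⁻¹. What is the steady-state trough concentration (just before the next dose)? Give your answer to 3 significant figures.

Fraction remaining after one interval: e^(−kτ) = e^(−0.05920 × 14.0) = 0.4366
R = 1 / (1 − 0.4366) = 1.775
Css,max = 35.8 × 1.775 = 63.54 mg/L
Css,min = Css,max × e^(−kτ) = 63.54 × 0.4366 ≈ 27.7 mg/L

27.7 mg/L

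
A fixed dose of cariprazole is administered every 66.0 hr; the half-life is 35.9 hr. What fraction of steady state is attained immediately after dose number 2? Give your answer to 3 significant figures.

k = ln 2 / 35.9 = 0.01931 hr⁻¹
f_n = 1 − e^(−nkτ) = 1 − e^(−2 × 0.01931 × 66.0) = 1 − e^(−2.549) = 1 − 0.07819 ≈ 0.922

0.922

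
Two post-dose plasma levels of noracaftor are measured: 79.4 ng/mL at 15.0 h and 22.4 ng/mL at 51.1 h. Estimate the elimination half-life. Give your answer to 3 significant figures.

19.8 hours

k = ln(C₁/C₂) / (t₂ − t₁) = ln(79.4/22.4) / (51.1 − 15.0)
  = 1.265 / 36.10 = 0.03505 h⁻¹
t½ = ln 2 / k = ln 2 / 0.03505 ≈ 19.8 hours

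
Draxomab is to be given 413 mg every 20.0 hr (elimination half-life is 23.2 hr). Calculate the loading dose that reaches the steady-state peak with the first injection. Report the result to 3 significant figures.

k = ln 2 / 23.2 = 0.02988 hr⁻¹
Accumulation ratio R = 1 / (1 − e^(−kτ)) = 1 / (1 − e^(−0.02988×20.0)) = 1 / (1 − 0.5502) = 2.223
Loading dose = maintenance dose × R = 413 × 2.223 ≈ 918 mg

918 mg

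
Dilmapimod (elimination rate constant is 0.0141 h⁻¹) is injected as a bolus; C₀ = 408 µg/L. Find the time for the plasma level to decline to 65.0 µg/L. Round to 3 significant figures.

C(t) = C₀ e^(−kt)  ⇒  t = ln(C₀/C) / k
t = ln(408/65.0) / 0.01410 = 1.837 / 0.01410 ≈ 130 hours

130 hours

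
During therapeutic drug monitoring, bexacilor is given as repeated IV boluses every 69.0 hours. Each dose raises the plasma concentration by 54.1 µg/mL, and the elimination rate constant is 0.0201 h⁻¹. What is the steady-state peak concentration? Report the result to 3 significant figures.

72.1 µg/mL

Fraction remaining after one interval: e^(−kτ) = e^(−0.02010 × 69.0) = 0.2498
R = 1 / (1 − 0.2498) = 1.333
Css,max = 54.1 × 1.333 ≈ 72.1 µg/mL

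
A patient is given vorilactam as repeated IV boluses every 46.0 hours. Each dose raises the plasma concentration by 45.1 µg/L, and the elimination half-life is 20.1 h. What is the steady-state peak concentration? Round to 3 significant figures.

56.7 µg/L

k = ln 2 / 20.1 = 0.03448 h⁻¹
Fraction remaining after one interval: e^(−kτ) = e^(−0.03448 × 46.0) = 0.2047
R = 1 / (1 − 0.2047) = 1.257
Css,max = 45.1 × 1.257 ≈ 56.7 µg/L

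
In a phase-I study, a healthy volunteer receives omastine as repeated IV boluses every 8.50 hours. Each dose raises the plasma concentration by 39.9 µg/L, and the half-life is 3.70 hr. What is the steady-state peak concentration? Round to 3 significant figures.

k = ln 2 / 3.70 = 0.1873 hr⁻¹
Fraction remaining after one interval: e^(−kτ) = e^(−0.1873 × 8.50) = 0.2034
R = 1 / (1 − 0.2034) = 1.255
Css,max = 39.9 × 1.255 ≈ 50.1 µg/L

50.1 µg/L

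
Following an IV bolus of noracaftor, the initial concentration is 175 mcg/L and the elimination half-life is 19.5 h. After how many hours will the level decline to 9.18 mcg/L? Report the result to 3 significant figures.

k = ln 2 / 19.5 = 0.03555 h⁻¹
C(t) = C₀ e^(−kt)  ⇒  t = ln(C₀/C) / k
t = ln(175/9.18) / 0.03555 = 2.948 / 0.03555 ≈ 82.9 hours

82.9 hours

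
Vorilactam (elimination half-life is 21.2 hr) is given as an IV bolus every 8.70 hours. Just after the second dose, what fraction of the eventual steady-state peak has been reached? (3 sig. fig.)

0.434

k = ln 2 / 21.2 = 0.03270 hr⁻¹
f_n = 1 − e^(−nkτ) = 1 − e^(−2 × 0.03270 × 8.70) = 1 − e^(−0.5689) = 1 − 0.5661 ≈ 0.434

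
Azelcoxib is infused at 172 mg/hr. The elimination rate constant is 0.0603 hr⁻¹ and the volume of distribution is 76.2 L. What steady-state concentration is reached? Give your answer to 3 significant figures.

CL = k · V = 0.0603 × 76.2 = 4.595 L/hr
Css = rate / CL = 172 / 4.595 ≈ 37.4 mg/L

37.4 mg/L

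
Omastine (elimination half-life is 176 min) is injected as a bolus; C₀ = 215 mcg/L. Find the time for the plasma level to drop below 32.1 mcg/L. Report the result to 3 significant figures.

483 minutes

k = ln 2 / 176 = 0.003938 min⁻¹
C(t) = C₀ e^(−kt)  ⇒  t = ln(C₀/C) / k
t = ln(215/32.1) / 0.003938 = 1.902 / 0.003938 ≈ 483 minutes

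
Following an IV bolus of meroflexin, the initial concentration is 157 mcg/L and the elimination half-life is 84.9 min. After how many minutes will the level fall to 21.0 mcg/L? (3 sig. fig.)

k = ln 2 / 84.9 = 0.008164 min⁻¹
C(t) = C₀ e^(−kt)  ⇒  t = ln(C₀/C) / k
t = ln(157/21.0) / 0.008164 = 2.012 / 0.008164 ≈ 246 minutes

246 minutes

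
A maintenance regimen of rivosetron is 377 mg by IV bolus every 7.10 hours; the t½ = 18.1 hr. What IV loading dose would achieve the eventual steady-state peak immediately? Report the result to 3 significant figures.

1580 mg

k = ln 2 / 18.1 = 0.03830 hr⁻¹
Accumulation ratio R = 1 / (1 − e^(−kτ)) = 1 / (1 − e^(−0.03830×7.10)) = 1 / (1 − 0.7619) = 4.200
Loading dose = maintenance dose × R = 377 × 4.200 ≈ 1580 mg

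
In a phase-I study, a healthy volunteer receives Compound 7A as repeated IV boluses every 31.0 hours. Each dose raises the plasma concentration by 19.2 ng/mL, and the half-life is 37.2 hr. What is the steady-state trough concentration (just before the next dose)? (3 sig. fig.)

k = ln 2 / 37.2 = 0.01863 hr⁻¹
Fraction remaining after one interval: e^(−kτ) = e^(−0.01863 × 31.0) = 0.5612
R = 1 / (1 − 0.5612) = 2.279
Css,max = 19.2 × 2.279 = 43.76 ng/mL
Css,min = Css,max × e^(−kτ) = 43.76 × 0.5612 ≈ 24.6 ng/mL

24.6 ng/mL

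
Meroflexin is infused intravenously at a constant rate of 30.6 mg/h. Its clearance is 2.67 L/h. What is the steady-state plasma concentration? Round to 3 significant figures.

11.5 mg/L

Css = infusion rate / CL = 30.6 / 2.67 ≈ 11.5 mg/L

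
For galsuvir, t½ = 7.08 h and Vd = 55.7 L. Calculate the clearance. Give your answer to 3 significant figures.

k = ln 2 / t½ = ln 2 / 7.08 = 0.09790 h⁻¹
CL = k · V = 0.09790 × 55.7 ≈ 5.45 L/h

5.45 L/h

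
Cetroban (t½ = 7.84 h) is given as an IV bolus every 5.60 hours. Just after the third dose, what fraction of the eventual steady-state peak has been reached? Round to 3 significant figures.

k = ln 2 / 7.84 = 0.08841 h⁻¹
f_n = 1 − e^(−nkτ) = 1 − e^(−3 × 0.08841 × 5.60) = 1 − e^(−1.485) = 1 − 0.2264 ≈ 0.774

0.774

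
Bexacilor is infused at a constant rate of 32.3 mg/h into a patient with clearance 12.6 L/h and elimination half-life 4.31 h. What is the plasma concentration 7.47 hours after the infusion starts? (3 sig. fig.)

Css = rate / CL = 32.3 / 12.6 = 2.563 µg/mL
k = ln 2 / 4.31 = 0.1608 h⁻¹
C(t) = Css (1 − e^(−kt)) = 2.563 × (1 − e^(−1.201)) = 2.563 × 0.6992 ≈ 1.79 µg/mL

1.79 µg/mL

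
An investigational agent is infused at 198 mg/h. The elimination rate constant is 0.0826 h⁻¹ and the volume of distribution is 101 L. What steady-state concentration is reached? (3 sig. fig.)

CL = k · V = 0.0826 × 101 = 8.343 L/h
Css = rate / CL = 198 / 8.343 ≈ 23.7 mg/L

23.7 mg/L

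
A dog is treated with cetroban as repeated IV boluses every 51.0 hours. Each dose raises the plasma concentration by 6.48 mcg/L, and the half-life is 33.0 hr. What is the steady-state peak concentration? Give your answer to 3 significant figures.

k = ln 2 / 33.0 = 0.02100 hr⁻¹
Fraction remaining after one interval: e^(−kτ) = e^(−0.02100 × 51.0) = 0.3426
R = 1 / (1 − 0.3426) = 1.521
Css,max = 6.48 × 1.521 ≈ 9.86 mcg/L

9.86 mcg/L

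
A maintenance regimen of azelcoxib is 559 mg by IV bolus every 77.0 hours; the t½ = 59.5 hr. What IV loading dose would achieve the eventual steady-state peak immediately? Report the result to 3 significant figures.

944 mg

k = ln 2 / 59.5 = 0.01165 hr⁻¹
Accumulation ratio R = 1 / (1 − e^(−kτ)) = 1 / (1 − e^(−0.01165×77.0)) = 1 / (1 − 0.4078) = 1.689
Loading dose = maintenance dose × R = 559 × 1.689 ≈ 944 mg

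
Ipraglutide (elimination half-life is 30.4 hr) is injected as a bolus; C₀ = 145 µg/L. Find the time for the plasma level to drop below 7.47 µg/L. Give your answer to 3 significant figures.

k = ln 2 / 30.4 = 0.02280 hr⁻¹
C(t) = C₀ e^(−kt)  ⇒  t = ln(C₀/C) / k
t = ln(145/7.47) / 0.02280 = 2.966 / 0.02280 ≈ 130 hours

130 hours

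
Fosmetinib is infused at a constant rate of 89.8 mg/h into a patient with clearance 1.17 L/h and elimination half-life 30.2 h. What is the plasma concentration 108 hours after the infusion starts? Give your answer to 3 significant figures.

70.3 µg/mL

Css = rate / CL = 89.8 / 1.17 = 76.75 µg/mL
k = ln 2 / 30.2 = 0.02295 h⁻¹
C(t) = Css (1 − e^(−kt)) = 76.75 × (1 − e^(−2.479)) = 76.75 × 0.9162 ≈ 70.3 µg/mL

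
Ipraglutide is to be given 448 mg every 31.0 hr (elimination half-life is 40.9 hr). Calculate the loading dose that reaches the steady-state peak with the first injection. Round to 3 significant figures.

1100 mg

k = ln 2 / 40.9 = 0.01695 hr⁻¹
Accumulation ratio R = 1 / (1 − e^(−kτ)) = 1 / (1 − e^(−0.01695×31.0)) = 1 / (1 − 0.5913) = 2.447
Loading dose = maintenance dose × R = 448 × 2.447 ≈ 1100 mg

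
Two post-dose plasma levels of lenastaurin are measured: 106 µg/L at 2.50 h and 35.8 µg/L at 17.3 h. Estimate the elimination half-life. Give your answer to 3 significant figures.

k = ln(C₁/C₂) / (t₂ − t₁) = ln(106/35.8) / (17.3 − 2.50)
  = 1.085 / 14.80 = 0.07334 h⁻¹
t½ = ln 2 / k = ln 2 / 0.07334 ≈ 9.45 hours

9.45 hours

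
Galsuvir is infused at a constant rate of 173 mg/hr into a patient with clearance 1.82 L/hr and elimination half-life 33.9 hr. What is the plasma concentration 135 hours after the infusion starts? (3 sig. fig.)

Css = rate / CL = 173 / 1.82 = 95.05 µg/mL
k = ln 2 / 33.9 = 0.02045 hr⁻¹
C(t) = Css (1 − e^(−kt)) = 95.05 × (1 − e^(−2.760)) = 95.05 × 0.9367 ≈ 89.0 µg/mL

89.0 µg/mL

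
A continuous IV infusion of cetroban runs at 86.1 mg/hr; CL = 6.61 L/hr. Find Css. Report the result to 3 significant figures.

13.0 µg/mL

Css = infusion rate / CL = 86.1 / 6.61 ≈ 13.0 µg/mL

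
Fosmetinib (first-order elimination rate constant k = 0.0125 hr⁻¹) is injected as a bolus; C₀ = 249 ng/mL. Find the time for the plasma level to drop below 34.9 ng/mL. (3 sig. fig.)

C(t) = C₀ e^(−kt)  ⇒  t = ln(C₀/C) / k
t = ln(249/34.9) / 0.01250 = 1.965 / 0.01250 ≈ 157 hours

157 hours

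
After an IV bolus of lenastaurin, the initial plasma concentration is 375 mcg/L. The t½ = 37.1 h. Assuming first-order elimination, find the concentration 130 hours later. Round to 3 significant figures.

33.1 mcg/L

k = ln 2 / 37.1 = 0.01868 h⁻¹
C(t) = C₀ e^(−kt) = 375 × e^(−0.01868 × 130) = 375 × e^(−2.429) = 375 × 0.08814 ≈ 33.1 mcg/L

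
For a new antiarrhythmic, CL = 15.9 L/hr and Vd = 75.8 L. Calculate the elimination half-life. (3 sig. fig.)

k = CL / V = 15.9 / 75.8 = 0.2098 hr⁻¹
t½ = ln 2 / k = ln 2 / 0.2098 ≈ 3.30 hours

3.30 hours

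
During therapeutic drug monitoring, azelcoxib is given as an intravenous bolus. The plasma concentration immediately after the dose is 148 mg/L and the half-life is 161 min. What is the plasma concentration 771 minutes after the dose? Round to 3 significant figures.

k = ln 2 / 161 = 0.004305 min⁻¹
771 min is 4.789 half-lives, so C = 148 × (1/2)^4.789 = 148 × 0.03618 ≈ 5.35 mg/L

5.35 mg/L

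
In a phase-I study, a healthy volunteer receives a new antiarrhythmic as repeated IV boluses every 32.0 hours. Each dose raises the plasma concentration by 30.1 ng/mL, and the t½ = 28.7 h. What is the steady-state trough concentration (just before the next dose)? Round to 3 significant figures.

k = ln 2 / 28.7 = 0.02415 h⁻¹
Fraction remaining after one interval: e^(−kτ) = e^(−0.02415 × 32.0) = 0.4617
R = 1 / (1 − 0.4617) = 1.858
Css,max = 30.1 × 1.858 = 55.92 ng/mL
Css,min = Css,max × e^(−kτ) = 55.92 × 0.4617 ≈ 25.8 ng/mL

25.8 ng/mL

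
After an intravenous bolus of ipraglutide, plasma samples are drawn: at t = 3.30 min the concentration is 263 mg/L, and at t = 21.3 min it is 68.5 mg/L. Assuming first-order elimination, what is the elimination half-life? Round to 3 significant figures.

9.27 minutes

k = ln(C₁/C₂) / (t₂ − t₁) = ln(263/68.5) / (21.3 − 3.30)
  = 1.345 / 18.00 = 0.07474 min⁻¹
t½ = ln 2 / k = ln 2 / 0.07474 ≈ 9.27 minutes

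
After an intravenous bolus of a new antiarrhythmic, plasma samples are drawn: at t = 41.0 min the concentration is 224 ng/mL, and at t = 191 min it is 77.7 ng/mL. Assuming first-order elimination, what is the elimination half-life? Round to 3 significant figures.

98.2 minutes

k = ln(C₁/C₂) / (t₂ − t₁) = ln(224/77.7) / (191 − 41.0)
  = 1.059 / 150.0 = 0.007059 min⁻¹
t½ = ln 2 / k = ln 2 / 0.007059 ≈ 98.2 minutes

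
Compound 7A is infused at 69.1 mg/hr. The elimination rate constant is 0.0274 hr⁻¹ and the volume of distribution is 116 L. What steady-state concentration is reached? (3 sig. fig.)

CL = k · V = 0.0274 × 116 = 3.178 L/hr
Css = rate / CL = 69.1 / 3.178 ≈ 21.7 µg/mL

21.7 µg/mL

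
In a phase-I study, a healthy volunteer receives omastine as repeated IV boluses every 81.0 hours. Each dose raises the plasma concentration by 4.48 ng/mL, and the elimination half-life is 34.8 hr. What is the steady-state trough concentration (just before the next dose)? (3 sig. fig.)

k = ln 2 / 34.8 = 0.01992 hr⁻¹
Fraction remaining after one interval: e^(−kτ) = e^(−0.01992 × 81.0) = 0.1992
R = 1 / (1 − 0.1992) = 1.249
Css,max = 4.48 × 1.249 = 5.595 ng/mL
Css,min = Css,max × e^(−kτ) = 5.595 × 0.1992 ≈ 1.11 ng/mL

1.11 ng/mL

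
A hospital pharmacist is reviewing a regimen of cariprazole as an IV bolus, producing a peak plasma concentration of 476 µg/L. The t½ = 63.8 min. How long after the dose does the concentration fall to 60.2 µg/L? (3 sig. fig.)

k = ln 2 / 63.8 = 0.01086 min⁻¹
C(t) = C₀ e^(−kt)  ⇒  t = ln(C₀/C) / k
t = ln(476/60.2) / 0.01086 = 2.068 / 0.01086 ≈ 190 minutes

190 minutes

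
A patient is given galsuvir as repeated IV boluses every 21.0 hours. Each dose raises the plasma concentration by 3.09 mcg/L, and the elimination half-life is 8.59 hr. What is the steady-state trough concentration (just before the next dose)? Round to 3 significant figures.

k = ln 2 / 8.59 = 0.08069 hr⁻¹
Fraction remaining after one interval: e^(−kτ) = e^(−0.08069 × 21.0) = 0.1837
R = 1 / (1 − 0.1837) = 1.225
Css,max = 3.09 × 1.225 = 3.785 mcg/L
Css,min = Css,max × e^(−kτ) = 3.785 × 0.1837 ≈ 0.695 mcg/L

0.695 mcg/L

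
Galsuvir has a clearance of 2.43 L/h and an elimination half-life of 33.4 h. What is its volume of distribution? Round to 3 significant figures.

117 L

k = ln 2 / t½ = ln 2 / 33.4 = 0.02075 h⁻¹
V = CL / k = 2.43 / 0.02075 ≈ 117 L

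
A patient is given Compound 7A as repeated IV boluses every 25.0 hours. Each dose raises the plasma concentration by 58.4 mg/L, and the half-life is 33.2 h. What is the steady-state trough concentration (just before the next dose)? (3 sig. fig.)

85.2 mg/L

k = ln 2 / 33.2 = 0.02088 h⁻¹
Fraction remaining after one interval: e^(−kτ) = e^(−0.02088 × 25.0) = 0.5934
R = 1 / (1 − 0.5934) = 2.459
Css,max = 58.4 × 2.459 = 143.6 mg/L
Css,min = Css,max × e^(−kτ) = 143.6 × 0.5934 ≈ 85.2 mg/L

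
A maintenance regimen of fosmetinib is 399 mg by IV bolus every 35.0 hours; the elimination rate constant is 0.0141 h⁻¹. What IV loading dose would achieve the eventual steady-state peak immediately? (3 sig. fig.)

Accumulation ratio R = 1 / (1 − e^(−kτ)) = 1 / (1 − e^(−0.01410×35.0)) = 1 / (1 − 0.6105) = 2.567
Loading dose = maintenance dose × R = 399 × 2.567 ≈ 1020 mg

1020 mg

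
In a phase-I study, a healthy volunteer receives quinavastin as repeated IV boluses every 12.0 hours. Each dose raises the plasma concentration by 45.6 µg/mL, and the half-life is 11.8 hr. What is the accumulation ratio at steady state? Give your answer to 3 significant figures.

1.98

k = ln 2 / 11.8 = 0.05874 hr⁻¹
Fraction remaining after one interval: e^(−kτ) = e^(−0.05874 × 12.0) = 0.4942
R = 1 / (1 − 0.4942) = 1 / 0.5058 ≈ 1.98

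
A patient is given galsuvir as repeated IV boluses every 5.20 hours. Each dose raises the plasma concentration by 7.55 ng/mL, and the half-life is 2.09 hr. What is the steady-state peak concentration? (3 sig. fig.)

k = ln 2 / 2.09 = 0.3316 hr⁻¹
Fraction remaining after one interval: e^(−kτ) = e^(−0.3316 × 5.20) = 0.1782
R = 1 / (1 − 0.1782) = 1.217
Css,max = 7.55 × 1.217 ≈ 9.19 ng/mL

9.19 ng/mL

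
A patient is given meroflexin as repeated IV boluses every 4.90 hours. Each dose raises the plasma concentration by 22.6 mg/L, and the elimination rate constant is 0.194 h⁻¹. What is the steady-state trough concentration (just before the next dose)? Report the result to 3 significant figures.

14.2 mg/L

Fraction remaining after one interval: e^(−kτ) = e^(−0.1940 × 4.90) = 0.3865
R = 1 / (1 − 0.3865) = 1.630
Css,max = 22.6 × 1.630 = 36.84 mg/L
Css,min = Css,max × e^(−kτ) = 36.84 × 0.3865 ≈ 14.2 mg/L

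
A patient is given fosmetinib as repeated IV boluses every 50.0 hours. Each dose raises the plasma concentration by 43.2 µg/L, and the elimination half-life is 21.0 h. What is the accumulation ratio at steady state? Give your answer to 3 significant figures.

k = ln 2 / 21.0 = 0.03301 h⁻¹
Fraction remaining after one interval: e^(−kτ) = e^(−0.03301 × 50.0) = 0.1920
R = 1 / (1 − 0.1920) = 1 / 0.8080 ≈ 1.24

1.24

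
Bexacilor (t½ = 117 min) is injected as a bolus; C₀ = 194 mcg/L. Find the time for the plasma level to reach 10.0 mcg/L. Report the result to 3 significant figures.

k = ln 2 / 117 = 0.005924 min⁻¹
C(t) = C₀ e^(−kt)  ⇒  t = ln(C₀/C) / k
t = ln(194/10.0) / 0.005924 = 2.965 / 0.005924 ≈ 501 minutes

501 minutes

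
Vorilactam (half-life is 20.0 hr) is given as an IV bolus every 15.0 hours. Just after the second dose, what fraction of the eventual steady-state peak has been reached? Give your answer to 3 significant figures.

k = ln 2 / 20.0 = 0.03466 hr⁻¹
f_n = 1 − e^(−nkτ) = 1 − e^(−2 × 0.03466 × 15.0) = 1 − e^(−1.040) = 1 − 0.3536 ≈ 0.646

0.646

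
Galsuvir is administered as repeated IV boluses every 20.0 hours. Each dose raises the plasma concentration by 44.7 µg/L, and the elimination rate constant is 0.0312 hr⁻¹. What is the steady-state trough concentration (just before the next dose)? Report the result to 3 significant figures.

Fraction remaining after one interval: e^(−kτ) = e^(−0.03120 × 20.0) = 0.5358
R = 1 / (1 − 0.5358) = 2.154
Css,max = 44.7 × 2.154 = 96.29 µg/L
Css,min = Css,max × e^(−kτ) = 96.29 × 0.5358 ≈ 51.6 µg/L

51.6 µg/L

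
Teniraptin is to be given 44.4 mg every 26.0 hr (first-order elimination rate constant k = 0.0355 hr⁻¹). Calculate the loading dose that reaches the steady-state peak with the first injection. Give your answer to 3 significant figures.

73.7 mg

Accumulation ratio R = 1 / (1 − e^(−kτ)) = 1 / (1 − e^(−0.03550×26.0)) = 1 / (1 − 0.3973) = 1.659
Loading dose = maintenance dose × R = 44.4 × 1.659 ≈ 73.7 mg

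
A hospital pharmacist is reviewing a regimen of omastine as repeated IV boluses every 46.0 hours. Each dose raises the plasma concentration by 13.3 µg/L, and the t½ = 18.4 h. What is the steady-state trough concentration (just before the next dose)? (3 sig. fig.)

2.86 µg/L

k = ln 2 / 18.4 = 0.03767 h⁻¹
Fraction remaining after one interval: e^(−kτ) = e^(−0.03767 × 46.0) = 0.1768
R = 1 / (1 − 0.1768) = 1.215
Css,max = 13.3 × 1.215 = 16.16 µg/L
Css,min = Css,max × e^(−kτ) = 16.16 × 0.1768 ≈ 2.86 µg/L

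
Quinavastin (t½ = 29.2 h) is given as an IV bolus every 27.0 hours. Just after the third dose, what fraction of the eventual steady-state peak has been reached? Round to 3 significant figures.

k = ln 2 / 29.2 = 0.02374 h⁻¹
f_n = 1 − e^(−nkτ) = 1 − e^(−3 × 0.02374 × 27.0) = 1 − e^(−1.923) = 1 − 0.1462 ≈ 0.854

0.854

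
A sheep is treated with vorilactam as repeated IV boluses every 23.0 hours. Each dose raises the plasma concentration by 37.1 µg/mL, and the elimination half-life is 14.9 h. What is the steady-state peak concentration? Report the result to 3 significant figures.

k = ln 2 / 14.9 = 0.04652 h⁻¹
Fraction remaining after one interval: e^(−kτ) = e^(−0.04652 × 23.0) = 0.3430
R = 1 / (1 − 0.3430) = 1.522
Css,max = 37.1 × 1.522 ≈ 56.5 µg/mL

56.5 µg/mL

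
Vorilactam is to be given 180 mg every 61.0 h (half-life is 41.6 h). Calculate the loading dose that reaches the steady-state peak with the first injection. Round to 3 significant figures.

k = ln 2 / 41.6 = 0.01666 h⁻¹
Accumulation ratio R = 1 / (1 − e^(−kτ)) = 1 / (1 − e^(−0.01666×61.0)) = 1 / (1 − 0.3619) = 1.567
Loading dose = maintenance dose × R = 180 × 1.567 ≈ 282 mg

282 mg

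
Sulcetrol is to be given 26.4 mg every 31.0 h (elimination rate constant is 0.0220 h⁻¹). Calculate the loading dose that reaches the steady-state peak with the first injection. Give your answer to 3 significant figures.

Accumulation ratio R = 1 / (1 − e^(−kτ)) = 1 / (1 − e^(−0.02200×31.0)) = 1 / (1 − 0.5056) = 2.023
Loading dose = maintenance dose × R = 26.4 × 2.023 ≈ 53.4 mg

53.4 mg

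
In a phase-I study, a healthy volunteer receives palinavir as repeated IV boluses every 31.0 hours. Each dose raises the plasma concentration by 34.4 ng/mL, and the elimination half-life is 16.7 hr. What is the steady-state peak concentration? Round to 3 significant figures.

47.5 ng/mL

k = ln 2 / 16.7 = 0.04151 hr⁻¹
Fraction remaining after one interval: e^(−kτ) = e^(−0.04151 × 31.0) = 0.2762
R = 1 / (1 − 0.2762) = 1.382
Css,max = 34.4 × 1.382 ≈ 47.5 ng/mL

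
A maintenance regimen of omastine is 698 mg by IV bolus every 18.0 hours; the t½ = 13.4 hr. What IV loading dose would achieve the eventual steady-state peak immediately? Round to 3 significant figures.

k = ln 2 / 13.4 = 0.05173 hr⁻¹
Accumulation ratio R = 1 / (1 − e^(−kτ)) = 1 / (1 − e^(−0.05173×18.0)) = 1 / (1 − 0.3941) = 1.650
Loading dose = maintenance dose × R = 698 × 1.650 ≈ 1150 mg

1150 mg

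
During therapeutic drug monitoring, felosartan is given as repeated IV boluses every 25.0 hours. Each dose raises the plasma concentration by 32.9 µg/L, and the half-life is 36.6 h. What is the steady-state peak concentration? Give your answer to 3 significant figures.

k = ln 2 / 36.6 = 0.01894 h⁻¹
Fraction remaining after one interval: e^(−kτ) = e^(−0.01894 × 25.0) = 0.6228
R = 1 / (1 − 0.6228) = 2.651
Css,max = 32.9 × 2.651 ≈ 87.2 µg/L

87.2 µg/L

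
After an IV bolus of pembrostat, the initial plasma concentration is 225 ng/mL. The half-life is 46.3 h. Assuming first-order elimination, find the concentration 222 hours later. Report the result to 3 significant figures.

k = ln 2 / 46.3 = 0.01497 h⁻¹
222 h is 4.795 half-lives, so C = 225 × (1/2)^4.795 = 225 × 0.03603 ≈ 8.11 ng/mL

8.11 ng/mL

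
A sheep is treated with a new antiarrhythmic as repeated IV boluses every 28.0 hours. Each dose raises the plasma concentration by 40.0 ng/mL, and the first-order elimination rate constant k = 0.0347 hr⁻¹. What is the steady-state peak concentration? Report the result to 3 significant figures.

Fraction remaining after one interval: e^(−kτ) = e^(−0.03470 × 28.0) = 0.3785
R = 1 / (1 − 0.3785) = 1.609
Css,max = 40.0 × 1.609 ≈ 64.4 ng/mL

64.4 ng/mL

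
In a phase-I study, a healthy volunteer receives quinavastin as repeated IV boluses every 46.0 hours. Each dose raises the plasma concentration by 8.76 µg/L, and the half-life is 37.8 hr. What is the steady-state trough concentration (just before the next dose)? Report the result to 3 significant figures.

6.61 µg/L

k = ln 2 / 37.8 = 0.01834 hr⁻¹
Fraction remaining after one interval: e^(−kτ) = e^(−0.01834 × 46.0) = 0.4302
R = 1 / (1 − 0.4302) = 1.755
Css,max = 8.76 × 1.755 = 15.37 µg/L
Css,min = Css,max × e^(−kτ) = 15.37 × 0.4302 ≈ 6.61 µg/L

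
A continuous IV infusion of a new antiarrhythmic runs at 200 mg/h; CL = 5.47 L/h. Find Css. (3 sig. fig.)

Css = infusion rate / CL = 200 / 5.47 ≈ 36.6 µg/mL

36.6 µg/mL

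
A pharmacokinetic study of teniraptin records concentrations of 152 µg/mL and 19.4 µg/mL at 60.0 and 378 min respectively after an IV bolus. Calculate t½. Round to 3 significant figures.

107 minutes

k = ln(C₁/C₂) / (t₂ − t₁) = ln(152/19.4) / (378 − 60.0)
  = 2.059 / 318.0 = 0.006474 min⁻¹
t½ = ln 2 / k = ln 2 / 0.006474 ≈ 107 minutes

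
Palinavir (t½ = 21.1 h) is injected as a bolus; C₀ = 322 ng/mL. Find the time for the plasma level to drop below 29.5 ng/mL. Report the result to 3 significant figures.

72.8 hours

k = ln 2 / 21.1 = 0.03285 h⁻¹
C(t) = C₀ e^(−kt)  ⇒  t = ln(C₀/C) / k
t = ln(322/29.5) / 0.03285 = 2.390 / 0.03285 ≈ 72.8 hours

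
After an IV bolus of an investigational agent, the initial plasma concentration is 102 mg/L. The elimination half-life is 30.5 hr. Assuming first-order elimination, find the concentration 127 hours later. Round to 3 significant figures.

5.69 mg/L

k = ln 2 / 30.5 = 0.02273 hr⁻¹
C(t) = C₀ e^(−kt) = 102 × e^(−0.02273 × 127) = 102 × e^(−2.886) = 102 × 0.05579 ≈ 5.69 mg/L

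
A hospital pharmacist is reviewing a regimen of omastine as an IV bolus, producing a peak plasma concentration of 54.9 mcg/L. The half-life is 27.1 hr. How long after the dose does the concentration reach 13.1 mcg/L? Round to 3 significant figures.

56.0 hours

k = ln 2 / 27.1 = 0.02558 hr⁻¹
C(t) = C₀ e^(−kt)  ⇒  t = ln(C₀/C) / k
t = ln(54.9/13.1) / 0.02558 = 1.433 / 0.02558 ≈ 56.0 hours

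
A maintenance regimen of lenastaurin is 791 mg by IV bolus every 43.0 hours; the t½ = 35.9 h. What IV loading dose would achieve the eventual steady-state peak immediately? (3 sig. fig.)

k = ln 2 / 35.9 = 0.01931 h⁻¹
Accumulation ratio R = 1 / (1 − e^(−kτ)) = 1 / (1 − e^(−0.01931×43.0)) = 1 / (1 − 0.4359) = 1.773
Loading dose = maintenance dose × R = 791 × 1.773 ≈ 1400 mg

1400 mg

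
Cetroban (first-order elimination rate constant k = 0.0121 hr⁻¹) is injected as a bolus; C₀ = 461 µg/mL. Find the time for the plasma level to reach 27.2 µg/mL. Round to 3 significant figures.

234 hours

C(t) = C₀ e^(−kt)  ⇒  t = ln(C₀/C) / k
t = ln(461/27.2) / 0.01210 = 2.830 / 0.01210 ≈ 234 hours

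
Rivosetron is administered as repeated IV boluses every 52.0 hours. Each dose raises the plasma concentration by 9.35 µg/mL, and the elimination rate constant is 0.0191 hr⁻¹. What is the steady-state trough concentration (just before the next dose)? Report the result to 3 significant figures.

5.50 µg/mL

Fraction remaining after one interval: e^(−kτ) = e^(−0.01910 × 52.0) = 0.3704
R = 1 / (1 − 0.3704) = 1.588
Css,max = 9.35 × 1.588 = 14.85 µg/mL
Css,min = Css,max × e^(−kτ) = 14.85 × 0.3704 ≈ 5.50 µg/mL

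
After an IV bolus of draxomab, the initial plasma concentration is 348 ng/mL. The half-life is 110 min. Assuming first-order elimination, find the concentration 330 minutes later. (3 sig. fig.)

43.5 ng/mL

k = ln 2 / 110 = 0.006301 min⁻¹
330 min is 3.000 half-lives, so C = 348 × (1/2)^3.000 = 348 × 0.1250 ≈ 43.5 ng/mL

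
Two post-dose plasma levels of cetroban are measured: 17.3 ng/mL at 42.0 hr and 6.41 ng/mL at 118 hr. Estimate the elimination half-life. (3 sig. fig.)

k = ln(C₁/C₂) / (t₂ − t₁) = ln(17.3/6.41) / (118 − 42.0)
  = 0.9928 / 76.00 = 0.01306 hr⁻¹
t½ = ln 2 / k = ln 2 / 0.01306 ≈ 53.1 hours

53.1 hours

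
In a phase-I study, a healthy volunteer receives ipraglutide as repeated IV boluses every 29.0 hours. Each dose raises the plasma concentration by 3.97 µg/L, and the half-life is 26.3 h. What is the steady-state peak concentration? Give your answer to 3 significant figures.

k = ln 2 / 26.3 = 0.02636 h⁻¹
Fraction remaining after one interval: e^(−kτ) = e^(−0.02636 × 29.0) = 0.4657
R = 1 / (1 − 0.4657) = 1.871
Css,max = 3.97 × 1.871 ≈ 7.43 µg/L

7.43 µg/L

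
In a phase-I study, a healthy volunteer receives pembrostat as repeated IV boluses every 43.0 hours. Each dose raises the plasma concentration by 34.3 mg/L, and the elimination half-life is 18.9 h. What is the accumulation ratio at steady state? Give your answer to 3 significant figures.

1.26

k = ln 2 / 18.9 = 0.03667 h⁻¹
Fraction remaining after one interval: e^(−kτ) = e^(−0.03667 × 43.0) = 0.2066
R = 1 / (1 − 0.2066) = 1 / 0.7934 ≈ 1.26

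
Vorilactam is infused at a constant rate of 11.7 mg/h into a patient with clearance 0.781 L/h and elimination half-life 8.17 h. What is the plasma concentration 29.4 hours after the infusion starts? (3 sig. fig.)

Css = rate / CL = 11.7 / 0.781 = 14.98 µg/mL
k = ln 2 / 8.17 = 0.08484 h⁻¹
C(t) = Css (1 − e^(−kt)) = 14.98 × (1 − e^(−2.494)) = 14.98 × 0.9174 ≈ 13.7 µg/mL

13.7 µg/mL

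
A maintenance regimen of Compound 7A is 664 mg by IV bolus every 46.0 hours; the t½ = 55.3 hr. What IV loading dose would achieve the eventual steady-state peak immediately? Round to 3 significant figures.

k = ln 2 / 55.3 = 0.01253 hr⁻¹
Accumulation ratio R = 1 / (1 − e^(−kτ)) = 1 / (1 − e^(−0.01253×46.0)) = 1 / (1 − 0.5618) = 2.282
Loading dose = maintenance dose × R = 664 × 2.282 ≈ 1520 mg

1520 mg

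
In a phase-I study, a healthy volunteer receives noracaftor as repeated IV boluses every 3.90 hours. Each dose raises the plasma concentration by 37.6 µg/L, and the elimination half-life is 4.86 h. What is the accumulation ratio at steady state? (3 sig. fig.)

k = ln 2 / 4.86 = 0.1426 h⁻¹
Fraction remaining after one interval: e^(−kτ) = e^(−0.1426 × 3.90) = 0.5734
R = 1 / (1 − 0.5734) = 1 / 0.4266 ≈ 2.34

2.34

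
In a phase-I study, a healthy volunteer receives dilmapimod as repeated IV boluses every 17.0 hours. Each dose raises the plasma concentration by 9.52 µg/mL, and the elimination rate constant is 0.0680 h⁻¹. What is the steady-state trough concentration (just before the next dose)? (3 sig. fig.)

4.37 µg/mL

Fraction remaining after one interval: e^(−kτ) = e^(−0.06800 × 17.0) = 0.3147
R = 1 / (1 − 0.3147) = 1.459
Css,max = 9.52 × 1.459 = 13.89 µg/mL
Css,min = Css,max × e^(−kτ) = 13.89 × 0.3147 ≈ 4.37 µg/mL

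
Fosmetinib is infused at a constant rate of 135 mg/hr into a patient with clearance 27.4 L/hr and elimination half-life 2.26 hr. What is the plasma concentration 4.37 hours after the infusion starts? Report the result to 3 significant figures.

3.64 µg/mL

Css = rate / CL = 135 / 27.4 = 4.927 µg/mL
k = ln 2 / 2.26 = 0.3067 hr⁻¹
C(t) = Css (1 − e^(−kt)) = 4.927 × (1 − e^(−1.340)) = 4.927 × 0.7382 ≈ 3.64 µg/mL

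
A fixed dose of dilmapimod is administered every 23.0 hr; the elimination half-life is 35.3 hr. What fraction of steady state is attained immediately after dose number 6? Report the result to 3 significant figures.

k = ln 2 / 35.3 = 0.01964 hr⁻¹
f_n = 1 − e^(−nkτ) = 1 − e^(−6 × 0.01964 × 23.0) = 1 − e^(−2.710) = 1 − 0.06655 ≈ 0.933

0.933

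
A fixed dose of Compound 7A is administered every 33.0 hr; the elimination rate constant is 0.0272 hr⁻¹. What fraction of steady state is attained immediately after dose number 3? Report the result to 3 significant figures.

f_n = 1 − e^(−nkτ) = 1 − e^(−3 × 0.02720 × 33.0) = 1 − e^(−2.693) = 1 − 0.06769 ≈ 0.932

0.932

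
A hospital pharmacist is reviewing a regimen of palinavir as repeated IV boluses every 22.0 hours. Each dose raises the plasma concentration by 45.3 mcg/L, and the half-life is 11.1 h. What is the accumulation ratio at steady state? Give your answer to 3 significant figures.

k = ln 2 / 11.1 = 0.06245 h⁻¹
Fraction remaining after one interval: e^(−kτ) = e^(−0.06245 × 22.0) = 0.2531
R = 1 / (1 − 0.2531) = 1 / 0.7469 ≈ 1.34

1.34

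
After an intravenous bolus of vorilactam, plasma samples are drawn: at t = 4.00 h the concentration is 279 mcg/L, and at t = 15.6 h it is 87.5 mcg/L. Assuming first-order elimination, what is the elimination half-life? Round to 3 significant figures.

6.93 hours

k = ln(C₁/C₂) / (t₂ − t₁) = ln(279/87.5) / (15.6 − 4.00)
  = 1.160 / 11.60 = 0.09996 h⁻¹
t½ = ln 2 / k = ln 2 / 0.09996 ≈ 6.93 hours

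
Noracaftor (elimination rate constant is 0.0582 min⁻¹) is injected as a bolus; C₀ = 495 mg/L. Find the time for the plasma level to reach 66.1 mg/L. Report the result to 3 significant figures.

34.6 minutes

C(t) = C₀ e^(−kt)  ⇒  t = ln(C₀/C) / k
t = ln(495/66.1) / 0.05820 = 2.013 / 0.05820 ≈ 34.6 minutes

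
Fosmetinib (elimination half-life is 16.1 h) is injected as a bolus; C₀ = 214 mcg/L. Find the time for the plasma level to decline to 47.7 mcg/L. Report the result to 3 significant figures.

34.9 hours

k = ln 2 / 16.1 = 0.04305 h⁻¹
C(t) = C₀ e^(−kt)  ⇒  t = ln(C₀/C) / k
t = ln(214/47.7) / 0.04305 = 1.501 / 0.04305 ≈ 34.9 hours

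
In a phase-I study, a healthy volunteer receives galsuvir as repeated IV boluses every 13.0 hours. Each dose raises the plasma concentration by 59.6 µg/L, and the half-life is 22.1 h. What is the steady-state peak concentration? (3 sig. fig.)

k = ln 2 / 22.1 = 0.03136 h⁻¹
Fraction remaining after one interval: e^(−kτ) = e^(−0.03136 × 13.0) = 0.6652
R = 1 / (1 − 0.6652) = 2.986
Css,max = 59.6 × 2.986 ≈ 178 µg/L

178 µg/L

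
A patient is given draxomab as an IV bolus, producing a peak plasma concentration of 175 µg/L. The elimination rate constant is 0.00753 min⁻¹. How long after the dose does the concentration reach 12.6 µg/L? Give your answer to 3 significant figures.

C(t) = C₀ e^(−kt)  ⇒  t = ln(C₀/C) / k
t = ln(175/12.6) / 0.007530 = 2.631 / 0.007530 ≈ 349 minutes

349 minutes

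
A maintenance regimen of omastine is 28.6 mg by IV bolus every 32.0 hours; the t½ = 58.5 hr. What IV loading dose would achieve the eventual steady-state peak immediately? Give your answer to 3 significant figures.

k = ln 2 / 58.5 = 0.01185 hr⁻¹
Accumulation ratio R = 1 / (1 − e^(−kτ)) = 1 / (1 − e^(−0.01185×32.0)) = 1 / (1 − 0.6844) = 3.169
Loading dose = maintenance dose × R = 28.6 × 3.169 ≈ 90.6 mg

90.6 mg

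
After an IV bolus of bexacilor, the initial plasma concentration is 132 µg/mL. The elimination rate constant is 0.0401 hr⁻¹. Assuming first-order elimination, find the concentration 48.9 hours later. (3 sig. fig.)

C(t) = C₀ e^(−kt) = 132 × e^(−0.04010 × 48.9) = 132 × e^(−1.961) = 132 × 0.1407 ≈ 18.6 µg/mL

18.6 µg/mL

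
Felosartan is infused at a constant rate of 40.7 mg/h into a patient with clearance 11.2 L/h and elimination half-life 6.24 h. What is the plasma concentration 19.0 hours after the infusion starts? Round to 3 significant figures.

3.19 mg/L

Css = rate / CL = 40.7 / 11.2 = 3.634 mg/L
k = ln 2 / 6.24 = 0.1111 h⁻¹
C(t) = Css (1 − e^(−kt)) = 3.634 × (1 − e^(−2.111)) = 3.634 × 0.8788 ≈ 3.19 mg/L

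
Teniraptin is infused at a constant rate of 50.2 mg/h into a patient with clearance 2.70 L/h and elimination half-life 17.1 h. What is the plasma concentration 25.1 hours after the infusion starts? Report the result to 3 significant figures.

Css = rate / CL = 50.2 / 2.70 = 18.59 mg/L
k = ln 2 / 17.1 = 0.04053 h⁻¹
C(t) = Css (1 − e^(−kt)) = 18.59 × (1 − e^(−1.017)) = 18.59 × 0.6385 ≈ 11.9 mg/L

11.9 mg/L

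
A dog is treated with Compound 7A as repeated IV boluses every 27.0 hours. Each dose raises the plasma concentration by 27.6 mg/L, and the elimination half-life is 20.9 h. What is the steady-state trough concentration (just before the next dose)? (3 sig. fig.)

19.1 mg/L

k = ln 2 / 20.9 = 0.03316 h⁻¹
Fraction remaining after one interval: e^(−kτ) = e^(−0.03316 × 27.0) = 0.4084
R = 1 / (1 − 0.4084) = 1.690
Css,max = 27.6 × 1.690 = 46.65 mg/L
Css,min = Css,max × e^(−kτ) = 46.65 × 0.4084 ≈ 19.1 mg/L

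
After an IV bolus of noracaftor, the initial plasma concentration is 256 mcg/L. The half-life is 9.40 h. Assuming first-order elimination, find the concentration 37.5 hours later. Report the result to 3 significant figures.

16.1 mcg/L

k = ln 2 / 9.40 = 0.07374 h⁻¹
C(t) = C₀ e^(−kt) = 256 × e^(−0.07374 × 37.5) = 256 × e^(−2.765) = 256 × 0.06296 ≈ 16.1 mcg/L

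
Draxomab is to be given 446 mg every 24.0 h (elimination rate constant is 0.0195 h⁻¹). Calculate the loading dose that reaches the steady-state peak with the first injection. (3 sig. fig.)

Accumulation ratio R = 1 / (1 − e^(−kτ)) = 1 / (1 − e^(−0.01950×24.0)) = 1 / (1 − 0.6263) = 2.676
Loading dose = maintenance dose × R = 446 × 2.676 ≈ 1190 mg

1190 mg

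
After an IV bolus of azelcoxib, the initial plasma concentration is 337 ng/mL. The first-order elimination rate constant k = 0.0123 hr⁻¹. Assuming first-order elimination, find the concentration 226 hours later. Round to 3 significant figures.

20.9 ng/mL

C(t) = C₀ e^(−kt) = 337 × e^(−0.01230 × 226) = 337 × e^(−2.780) = 337 × 0.06205 ≈ 20.9 ng/mL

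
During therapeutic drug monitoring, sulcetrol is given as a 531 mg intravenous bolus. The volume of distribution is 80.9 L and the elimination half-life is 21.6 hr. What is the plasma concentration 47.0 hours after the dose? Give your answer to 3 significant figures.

1.45 µg/mL

C₀ = dose / V = 531 / 80.9 = 6.564 µg/mL
k = ln 2 / 21.6 = 0.03209 hr⁻¹
C(t) = C₀ e^(−kt) = 6.564 × e^(−0.03209 × 47.0) = 6.564 × e^(−1.508) = 6.564 × 0.2213 ≈ 1.45 µg/mL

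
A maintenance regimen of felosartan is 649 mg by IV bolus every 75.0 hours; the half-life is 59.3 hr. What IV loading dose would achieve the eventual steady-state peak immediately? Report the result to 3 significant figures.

k = ln 2 / 59.3 = 0.01169 hr⁻¹
Accumulation ratio R = 1 / (1 − e^(−kτ)) = 1 / (1 − e^(−0.01169×75.0)) = 1 / (1 − 0.4162) = 1.713
Loading dose = maintenance dose × R = 649 × 1.713 ≈ 1110 mg

1110 mg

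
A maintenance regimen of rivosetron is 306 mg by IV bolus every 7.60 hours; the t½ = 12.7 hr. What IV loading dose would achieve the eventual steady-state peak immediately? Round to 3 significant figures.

901 mg

k = ln 2 / 12.7 = 0.05458 hr⁻¹
Accumulation ratio R = 1 / (1 − e^(−kτ)) = 1 / (1 − e^(−0.05458×7.60)) = 1 / (1 − 0.6605) = 2.945
Loading dose = maintenance dose × R = 306 × 2.945 ≈ 901 mg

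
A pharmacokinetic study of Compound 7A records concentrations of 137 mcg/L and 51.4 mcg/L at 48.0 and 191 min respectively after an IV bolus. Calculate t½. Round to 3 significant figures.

101 minutes

k = ln(C₁/C₂) / (t₂ − t₁) = ln(137/51.4) / (191 − 48.0)
  = 0.9803 / 143.0 = 0.006856 min⁻¹
t½ = ln 2 / k = ln 2 / 0.006856 ≈ 101 minutes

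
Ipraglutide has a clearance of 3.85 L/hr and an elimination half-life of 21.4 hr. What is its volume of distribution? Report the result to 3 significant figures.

119 L

k = ln 2 / t½ = ln 2 / 21.4 = 0.03239 hr⁻¹
V = CL / k = 3.85 / 0.03239 ≈ 119 L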